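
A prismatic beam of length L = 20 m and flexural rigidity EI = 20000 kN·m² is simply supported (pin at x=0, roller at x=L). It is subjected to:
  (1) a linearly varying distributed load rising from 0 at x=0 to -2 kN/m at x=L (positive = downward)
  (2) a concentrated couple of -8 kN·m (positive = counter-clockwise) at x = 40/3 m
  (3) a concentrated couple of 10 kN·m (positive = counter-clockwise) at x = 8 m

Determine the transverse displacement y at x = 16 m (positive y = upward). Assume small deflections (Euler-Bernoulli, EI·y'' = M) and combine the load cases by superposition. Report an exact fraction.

Load 1 — triangular load w₀=-2 kN/m (0→w₀ over full span):
  y_1 = -w₀x(7L⁴-10L²x²+3x⁴)/(360LEI) = -(-2)·16·(7·20⁴-10·20²·16²+3·16⁴)/(360·20·20000) = 1016/15625 m
Load 2 — applied couple M₀=-8 kN·m at a=40/3 m (b=L-a=20/3):
  y_2 = (M₀x³/(6L)-M₀(x-a)²/2+C₁x)/EI  [x>a] with C₁=M₀(3b²-L²)/(6L)=160/9 = ((-8)·16³/(6·20)-(-8)·(16-(40/3))²/2+(160/9)·16)/20000 = 56/28125 m
Load 3 — applied couple M₀=10 kN·m at a=8 m (b=L-a=12):
  y_3 = (M₀x³/(6L)-M₀(x-a)²/2+C₁x)/EI  [x>a] with C₁=M₀(3b²-L²)/(6L)=8/3 = (10·16³/(6·20)-10·(16-8)²/2+(8/3)·16)/20000 = 2/625 m
Superposition: y = Σ y_i = 9874/140625 m ≈ 0.070215 m

y(16) = 9874/140625 m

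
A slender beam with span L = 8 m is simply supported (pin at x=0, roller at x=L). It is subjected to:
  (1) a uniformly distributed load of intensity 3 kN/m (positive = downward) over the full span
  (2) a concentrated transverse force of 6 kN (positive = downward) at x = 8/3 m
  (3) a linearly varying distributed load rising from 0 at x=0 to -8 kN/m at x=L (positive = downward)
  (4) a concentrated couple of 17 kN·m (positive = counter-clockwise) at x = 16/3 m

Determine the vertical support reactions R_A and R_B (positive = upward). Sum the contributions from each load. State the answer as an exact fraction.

R_A = 179/24 kN, R_B = -227/24 kN

Load 1 — uniform load w=3 kN/m over full span:
  R_A = wL/2 = 3·8/2 = 12 kN
  R_B = wL/2 = 3·8/2 = 12 kN
Load 2 — point force P=6 kN at a=8/3 m (b=L-a=16/3):
  R_A = Pb/L = 6·(16/3)/8 = 4 kN
  R_B = Pa/L = 6·(8/3)/8 = 2 kN
Load 3 — triangular load w₀=-8 kN/m (0→w₀ over full span):
  R_A = w₀L/6 = (-8)·8/6 = -32/3 kN
  R_B = w₀L/3 = (-8)·8/3 = -64/3 kN
Load 4 — applied couple M₀=17 kN·m at a=16/3 m (b=L-a=8/3):
  R_A = M₀/L = 17/8 kN
  R_B = -M₀/L = -17/8 kN
Superposition: R_A = 179/24 kN, R_B = -227/24 kN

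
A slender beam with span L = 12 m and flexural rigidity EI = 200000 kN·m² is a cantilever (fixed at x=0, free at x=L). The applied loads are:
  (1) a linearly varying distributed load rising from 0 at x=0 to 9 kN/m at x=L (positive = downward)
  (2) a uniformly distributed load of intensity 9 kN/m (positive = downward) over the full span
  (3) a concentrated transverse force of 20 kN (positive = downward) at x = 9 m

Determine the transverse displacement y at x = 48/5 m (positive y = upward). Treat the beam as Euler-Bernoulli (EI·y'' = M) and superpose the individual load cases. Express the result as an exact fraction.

Load 1 — triangular load w₀=9 kN/m (0→w₀ over full span):
  y_1 = (w₀Lx³/12-w₀L²x²/6-w₀x⁵/(120L))/EI = (9·12·(48/5)³/12-9·12²·(48/5)²/6-9·(48/5)⁵/(120·12))/200000 = -3040416/48828125 m
Load 2 — uniform load w=9 kN/m over full span:
  y_2 = -wx²(x²-4Lx+6L²)/(24EI) = -9·(48/5)²·((48/5)²-4·12·(48/5)+6·12²)/(24·200000) = -167184/1953125 m
Load 3 — point force P=20 kN at a=9 m (b=L-a=3):
  y_3 = -Pa²(3x-a)/(6EI)  [x>a] = -20·9²·(3·(48/5)-9)/(6·200000) = -2673/100000 m
Superposition: y = Σ y_i = -272806137/1562500000 m ≈ -0.174596 m

y(48/5) = -272806137/1562500000 m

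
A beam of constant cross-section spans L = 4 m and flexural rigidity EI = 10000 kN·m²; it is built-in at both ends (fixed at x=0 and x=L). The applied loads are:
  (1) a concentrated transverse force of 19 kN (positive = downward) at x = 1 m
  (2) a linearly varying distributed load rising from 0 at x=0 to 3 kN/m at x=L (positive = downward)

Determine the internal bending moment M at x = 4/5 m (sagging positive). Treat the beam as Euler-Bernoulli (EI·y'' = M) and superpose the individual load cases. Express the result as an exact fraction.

M(4/5) = 3827/2000 kN·m

Load 1 — point force P=19 kN at a=1 m (b=L-a=3):
  M_1 = Pb²(3a+b)x/L³ - Pab²/L²  [x≤a] = 19·3²·(3·1+3)·(4/5)/4³ - 19·1·3²/4² = 171/80 kN·m
Load 2 — triangular load w₀=3 kN/m (0→w₀ over full span):
  M_2 = 3w₀Lx/20 - w₀L²/30 - w₀x³/(6L) = 3·3·4·(4/5)/20 - 3·4²/30 - 3·(4/5)³/(6·4) = -28/125 kN·m
Superposition: M = Σ M_i = 3827/2000 kN·m ≈ 1.913500 kN·m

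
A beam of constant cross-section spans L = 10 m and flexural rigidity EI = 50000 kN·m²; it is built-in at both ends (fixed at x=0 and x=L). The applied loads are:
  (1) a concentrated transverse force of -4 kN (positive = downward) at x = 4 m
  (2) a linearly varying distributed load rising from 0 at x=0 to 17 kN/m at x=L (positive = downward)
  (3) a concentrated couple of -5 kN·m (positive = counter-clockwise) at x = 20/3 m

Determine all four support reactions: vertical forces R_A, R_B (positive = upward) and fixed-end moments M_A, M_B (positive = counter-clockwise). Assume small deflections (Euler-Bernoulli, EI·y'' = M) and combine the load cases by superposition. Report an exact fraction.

R_A = 16681/750 kN, M_A = 1231/25 kN·m, R_B = 44069/750 kN, M_B = -2029/25 kN·m

Load 1 — point force P=-4 kN at a=4 m (b=L-a=6):
  R_A = Pb²(3a+b)/L³ = (-4)·6²·(3·4+6)/10³ = -324/125 kN
  M_A = Pab²/L² = (-4)·4·6²/10² = -144/25 kN·m
  R_B = Pa²(a+3b)/L³ = (-4)·4²·(4+3·6)/10³ = -176/125 kN
  M_B = -Pa²b/L² = -(-4)·4²·6/10² = 96/25 kN·m
Load 2 — triangular load w₀=17 kN/m (0→w₀ over full span):
  R_A = 3w₀L/20 = 3·17·10/20 = 51/2 kN
  M_A = w₀L²/30 = 17·10²/30 = 170/3 kN·m
  R_B = 7w₀L/20 = 7·17·10/20 = 119/2 kN
  M_B = -w₀L²/20 = -17·10²/20 = -85 kN·m
Load 3 — applied couple M₀=-5 kN·m at a=20/3 m (b=L-a=10/3):
  R_A = 6M₀ab/L³ = 6·(-5)·(20/3)·(10/3)/10³ = -2/3 kN
  M_A = M₀b(2a-b)/L² = (-5)·(10/3)·(2·(20/3)-(10/3))/10² = -5/3 kN·m
  R_B = -6M₀ab/L³ = -6·(-5)·(20/3)·(10/3)/10³ = 2/3 kN
  M_B = M₀a(2b-a)/L² = (-5)·(20/3)·(2·(10/3)-(20/3))/10² = 0 kN·m
Superposition: R_A = 16681/750 kN, M_A = 1231/25 kN·m, R_B = 44069/750 kN, M_B = -2029/25 kN·m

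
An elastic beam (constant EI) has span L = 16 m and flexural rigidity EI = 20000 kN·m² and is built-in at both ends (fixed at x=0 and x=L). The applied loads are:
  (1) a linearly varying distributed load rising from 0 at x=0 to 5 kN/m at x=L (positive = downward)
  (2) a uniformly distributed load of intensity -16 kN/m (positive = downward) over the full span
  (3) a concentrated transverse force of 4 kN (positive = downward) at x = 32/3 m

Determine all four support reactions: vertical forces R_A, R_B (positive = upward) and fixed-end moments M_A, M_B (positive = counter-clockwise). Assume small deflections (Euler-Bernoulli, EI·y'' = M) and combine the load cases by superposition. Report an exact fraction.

R_A = -3104/27 kN, M_A = -7936/27 kN·m, R_B = -2620/27 kN, M_B = 7232/27 kN·m

Load 1 — triangular load w₀=5 kN/m (0→w₀ over full span):
  R_A = 3w₀L/20 = 3·5·16/20 = 12 kN
  M_A = w₀L²/30 = 5·16²/30 = 128/3 kN·m
  R_B = 7w₀L/20 = 7·5·16/20 = 28 kN
  M_B = -w₀L²/20 = -5·16²/20 = -64 kN·m
Load 2 — uniform load w=-16 kN/m over full span:
  R_A = wL/2 = (-16)·16/2 = -128 kN
  M_A = wL²/12 = (-16)·16²/12 = -1024/3 kN·m
  R_B = wL/2 = (-16)·16/2 = -128 kN
  M_B = -wL²/12 = -(-16)·16²/12 = 1024/3 kN·m
Load 3 — point force P=4 kN at a=32/3 m (b=L-a=16/3):
  R_A = Pb²(3a+b)/L³ = 4·(16/3)²·(3·(32/3)+(16/3))/16³ = 28/27 kN
  M_A = Pab²/L² = 4·(32/3)·(16/3)²/16² = 128/27 kN·m
  R_B = Pa²(a+3b)/L³ = 4·(32/3)²·((32/3)+3·(16/3))/16³ = 80/27 kN
  M_B = -Pa²b/L² = -4·(32/3)²·(16/3)/16² = -256/27 kN·m
Superposition: R_A = -3104/27 kN, M_A = -7936/27 kN·m, R_B = -2620/27 kN, M_B = 7232/27 kN·m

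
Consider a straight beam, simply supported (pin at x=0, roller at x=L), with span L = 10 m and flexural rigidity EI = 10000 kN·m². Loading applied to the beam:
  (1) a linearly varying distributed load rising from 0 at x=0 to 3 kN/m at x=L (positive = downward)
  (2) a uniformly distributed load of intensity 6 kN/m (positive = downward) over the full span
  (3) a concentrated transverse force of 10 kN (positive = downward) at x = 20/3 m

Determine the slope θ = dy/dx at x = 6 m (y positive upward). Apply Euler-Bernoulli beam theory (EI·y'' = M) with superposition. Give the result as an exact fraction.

θ(6) = 20267/2025000 rad

Load 1 — triangular load w₀=3 kN/m (0→w₀ over full span):
  θ_1 = -w₀(7L⁴-30L²x²+15x⁴)/(360LEI) = -3·(7·10⁴-30·10²·6²+15·6⁴)/(360·10·10000) = 29/18750 rad
Load 2 — uniform load w=6 kN/m over full span:
  θ_2 = -w(L³-6Lx²+4x³)/(24EI) = -6·(10³-6·10·6²+4·6³)/(24·10000) = 37/5000 rad
Load 3 — point force P=10 kN at a=20/3 m (b=L-a=10/3):
  θ_3 = -Pb(L²-b²-3x²)/(6LEI)  [x≤a] = -10·(10/3)·(10²-(10/3)²-3·6²)/(6·10·10000) = 43/40500 rad
Superposition: θ = Σ θ_i = 20267/2025000 rad ≈ 0.010008 rad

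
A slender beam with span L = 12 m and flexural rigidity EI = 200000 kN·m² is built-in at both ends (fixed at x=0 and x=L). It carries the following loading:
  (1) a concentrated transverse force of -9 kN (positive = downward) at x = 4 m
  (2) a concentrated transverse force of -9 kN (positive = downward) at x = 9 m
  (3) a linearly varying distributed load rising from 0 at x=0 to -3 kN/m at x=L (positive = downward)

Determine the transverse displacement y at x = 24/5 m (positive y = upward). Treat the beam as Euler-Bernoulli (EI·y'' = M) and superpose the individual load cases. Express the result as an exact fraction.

y(24/5) = 1298997/1562500000 m

Load 1 — point force P=-9 kN at a=4 m (b=L-a=8):
  y_1 = -Pa²(L-x)²(3bL-(3b+a)(L-x))/(6L³EI)  [x>a] = -(-9)·4²·(12-(24/5))²·(3·8·12-(3·8+4)·(12-(24/5)))/(6·12³·200000) = 243/781250 m
Load 2 — point force P=-9 kN at a=9 m (b=L-a=3):
  y_2 = -Pb²x²(3aL-(3a+b)x)/(6L³EI)  [x≤a] = -(-9)·3²·(24/5)²·(3·9·12-(3·9+3)·(24/5))/(6·12³·200000) = 81/500000 m
Load 3 — triangular load w₀=-3 kN/m (0→w₀ over full span):
  y_3 = -w₀x²(L-x)²(x+2L)/(120LEI) = -(-3)·(24/5)²·(12-(24/5))²·((24/5)+2·12)/(120·12·200000) = 17496/48828125 m
Superposition: y = Σ y_i = 1298997/1562500000 m ≈ 0.000831 m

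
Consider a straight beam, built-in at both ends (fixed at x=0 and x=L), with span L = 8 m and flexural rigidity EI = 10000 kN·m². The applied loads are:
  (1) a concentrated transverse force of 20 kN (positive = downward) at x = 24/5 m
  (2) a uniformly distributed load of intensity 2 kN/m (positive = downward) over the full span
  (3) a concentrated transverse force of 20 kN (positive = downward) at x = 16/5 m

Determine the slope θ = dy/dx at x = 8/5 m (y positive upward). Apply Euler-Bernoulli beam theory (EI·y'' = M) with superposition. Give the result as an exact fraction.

θ(8/5) = -344/78125 rad

Load 1 — point force P=20 kN at a=24/5 m (b=L-a=16/5):
  θ_1 = -Pb²x(2aL-(3a+b)x)/(2L³EI)  [x≤a] = -20·(16/5)²·(8/5)·(2·(24/5)·8-(3·(24/5)+(16/5))·(8/5))/(2·8³·10000) = -608/390625 rad
Load 2 — uniform load w=2 kN/m over full span:
  θ_2 = -wx(L-x)(L-2x)/(12EI) = -2·(8/5)·(8-(8/5))·(8-2·(8/5))/(12·10000) = -64/78125 rad
Load 3 — point force P=20 kN at a=16/5 m (b=L-a=24/5):
  θ_3 = -Pb²x(2aL-(3a+b)x)/(2L³EI)  [x≤a] = -20·(24/5)²·(8/5)·(2·(16/5)·8-(3·(16/5)+(24/5))·(8/5))/(2·8³·10000) = -792/390625 rad
Superposition: θ = Σ θ_i = -344/78125 rad ≈ -0.004403 rad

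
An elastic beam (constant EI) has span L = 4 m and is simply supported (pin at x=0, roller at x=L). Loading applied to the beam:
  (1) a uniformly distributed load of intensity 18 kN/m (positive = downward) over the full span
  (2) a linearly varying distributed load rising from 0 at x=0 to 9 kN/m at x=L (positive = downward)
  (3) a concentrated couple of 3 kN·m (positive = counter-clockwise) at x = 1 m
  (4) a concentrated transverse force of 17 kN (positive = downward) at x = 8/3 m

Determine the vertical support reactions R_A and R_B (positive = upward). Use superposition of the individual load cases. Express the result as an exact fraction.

Load 1 — uniform load w=18 kN/m over full span:
  R_A = wL/2 = 18·4/2 = 36 kN
  R_B = wL/2 = 18·4/2 = 36 kN
Load 2 — triangular load w₀=9 kN/m (0→w₀ over full span):
  R_A = w₀L/6 = 9·4/6 = 6 kN
  R_B = w₀L/3 = 9·4/3 = 12 kN
Load 3 — applied couple M₀=3 kN·m at a=1 m (b=L-a=3):
  R_A = M₀/L = 3/4 kN
  R_B = -M₀/L = -3/4 kN
Load 4 — point force P=17 kN at a=8/3 m (b=L-a=4/3):
  R_A = Pb/L = 17·(4/3)/4 = 17/3 kN
  R_B = Pa/L = 17·(8/3)/4 = 34/3 kN
Superposition: R_A = 581/12 kN, R_B = 703/12 kN

R_A = 581/12 kN, R_B = 703/12 kN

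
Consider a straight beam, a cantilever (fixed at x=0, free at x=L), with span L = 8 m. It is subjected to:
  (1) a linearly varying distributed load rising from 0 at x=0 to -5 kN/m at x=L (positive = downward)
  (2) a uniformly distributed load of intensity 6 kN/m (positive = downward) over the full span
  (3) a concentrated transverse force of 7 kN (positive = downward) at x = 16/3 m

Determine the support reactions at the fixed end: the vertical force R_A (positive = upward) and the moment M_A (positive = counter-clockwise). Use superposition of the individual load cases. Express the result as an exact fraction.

Load 1 — triangular load w₀=-5 kN/m (0→w₀ over full span):
  R_A = w₀L/2 = (-5)·8/2 = -20 kN
  M_A = w₀L²/3 = (-5)·8²/3 = -320/3 kN·m
Load 2 — uniform load w=6 kN/m over full span:
  R_A = wL = 6·8 = 48 kN
  M_A = wL²/2 = 6·8²/2 = 192 kN·m
Load 3 — point force P=7 kN at a=16/3 m (b=L-a=8/3):
  R_A = P = 7 kN
  M_A = Pa = 7·(16/3) = 112/3 kN·m
Superposition: R_A = 35 kN, M_A = 368/3 kN·m

R_A = 35 kN, M_A = 368/3 kN·m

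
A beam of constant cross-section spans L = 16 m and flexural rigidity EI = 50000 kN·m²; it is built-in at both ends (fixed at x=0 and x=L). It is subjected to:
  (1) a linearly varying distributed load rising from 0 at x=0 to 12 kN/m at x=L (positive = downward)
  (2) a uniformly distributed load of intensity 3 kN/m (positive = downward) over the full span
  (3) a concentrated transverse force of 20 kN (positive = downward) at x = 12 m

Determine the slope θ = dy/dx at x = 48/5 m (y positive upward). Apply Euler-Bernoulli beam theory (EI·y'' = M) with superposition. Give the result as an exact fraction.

Load 1 — triangular load w₀=12 kN/m (0→w₀ over full span):
  θ_1 = -w₀(2x(L-x)(L-2x)(x+2L)+x²(L-x)²)/(120LEI) = -12·(2·(48/5)·(16-(48/5))·(16-2·(48/5))·((48/5)+2·16)+(48/5)²·(16-(48/5))²)/(120·16·50000) = 3072/1953125 rad
Load 2 — uniform load w=3 kN/m over full span:
  θ_2 = -wx(L-x)(L-2x)/(12EI) = -3·(48/5)·(16-(48/5))·(16-2·(48/5))/(12·50000) = 384/390625 rad
Load 3 — point force P=20 kN at a=12 m (b=L-a=4):
  θ_3 = -Pb²x(2aL-(3a+b)x)/(2L³EI)  [x≤a] = -20·4²·(48/5)·(2·12·16-(3·12+4)·(48/5))/(2·16³·50000) = 0 rad
Superposition: θ = Σ θ_i = 4992/1953125 rad ≈ 0.002556 rad

θ(48/5) = 4992/1953125 rad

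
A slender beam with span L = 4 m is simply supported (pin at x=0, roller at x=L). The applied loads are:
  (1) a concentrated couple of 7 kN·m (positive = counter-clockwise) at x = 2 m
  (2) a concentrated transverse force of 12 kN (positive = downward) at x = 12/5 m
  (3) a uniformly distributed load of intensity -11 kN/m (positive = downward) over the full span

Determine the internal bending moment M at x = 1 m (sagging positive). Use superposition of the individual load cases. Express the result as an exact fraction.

Load 1 — applied couple M₀=7 kN·m at a=2 m (b=L-a=2):
  M_1 = M₀x/L  [x≤a] = 7·1/4 = 7/4 kN·m
Load 2 — point force P=12 kN at a=12/5 m (b=L-a=8/5):
  M_2 = Pbx/L  [x≤a] = 12·(8/5)·1/4 = 24/5 kN·m
Load 3 — uniform load w=-11 kN/m over full span:
  M_3 = wx(L-x)/2 = (-11)·1·(4-1)/2 = -33/2 kN·m
Superposition: M = Σ M_i = -199/20 kN·m ≈ -9.950000 kN·m

M(1) = -199/20 kN·m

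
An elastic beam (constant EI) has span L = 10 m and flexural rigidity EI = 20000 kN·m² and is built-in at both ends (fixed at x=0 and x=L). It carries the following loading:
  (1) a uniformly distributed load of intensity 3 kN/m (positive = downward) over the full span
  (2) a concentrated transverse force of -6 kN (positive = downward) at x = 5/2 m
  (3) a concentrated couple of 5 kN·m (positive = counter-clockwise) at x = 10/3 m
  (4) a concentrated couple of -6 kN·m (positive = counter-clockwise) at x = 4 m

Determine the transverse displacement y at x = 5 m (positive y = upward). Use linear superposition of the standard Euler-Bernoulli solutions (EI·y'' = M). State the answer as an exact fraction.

y(5) = -277/90000 m

Load 1 — uniform load w=3 kN/m over full span:
  y_1 = -wx²(L-x)²/(24EI) = -3·5²·(10-5)²/(24·20000) = -1/256 m
Load 2 — point force P=-6 kN at a=5/2 m (b=L-a=15/2):
  y_2 = -Pa²(L-x)²(3bL-(3b+a)(L-x))/(6L³EI)  [x>a] = -(-6)·(5/2)²·(10-5)²·(3·(15/2)·10-(3·(15/2)+(5/2))·(10-5))/(6·10³·20000) = 1/1280 m
Load 3 — applied couple M₀=5 kN·m at a=10/3 m (b=L-a=20/3):
  y_3 = (R_Ax³/6 - M_Ax²/2 - M₀(x-a)²/2)/EI  [x>a] with R_A=2/3, M_A=0 = ((2/3)·5³/6 - 0·5²/2 - 5·(5-(10/3))²/2)/20000 = 1/2880 m
Load 4 — applied couple M₀=-6 kN·m at a=4 m (b=L-a=6):
  y_4 = (R_Ax³/6 - M_Ax²/2 - M₀(x-a)²/2)/EI  [x>a] with R_A=-108/125, M_A=-18/25 = ((-108/125)·5³/6 - (-18/25)·5²/2 - (-6)·(5-4)²/2)/20000 = -3/10000 m
Superposition: y = Σ y_i = -277/90000 m ≈ -0.003078 m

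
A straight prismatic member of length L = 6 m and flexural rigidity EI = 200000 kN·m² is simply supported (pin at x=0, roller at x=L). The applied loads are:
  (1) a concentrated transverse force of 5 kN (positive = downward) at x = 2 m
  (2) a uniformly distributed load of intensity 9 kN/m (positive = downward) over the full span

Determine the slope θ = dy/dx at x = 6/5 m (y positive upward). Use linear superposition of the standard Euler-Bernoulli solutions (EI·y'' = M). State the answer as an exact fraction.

Load 1 — point force P=5 kN at a=2 m (b=L-a=4):
  θ_1 = -Pb(L²-b²-3x²)/(6LEI)  [x≤a] = -5·4·(6²-4²-3·(6/5)²)/(6·6·200000) = -49/1125000 rad
Load 2 — uniform load w=9 kN/m over full span:
  θ_2 = -w(L³-6Lx²+4x³)/(24EI) = -9·(6³-6·6·(6/5)²+4·(6/5)³)/(24·200000) = -8019/25000000 rad
Superposition: θ = Σ θ_i = -81971/225000000 rad ≈ -0.000364 rad

θ(6/5) = -81971/225000000 rad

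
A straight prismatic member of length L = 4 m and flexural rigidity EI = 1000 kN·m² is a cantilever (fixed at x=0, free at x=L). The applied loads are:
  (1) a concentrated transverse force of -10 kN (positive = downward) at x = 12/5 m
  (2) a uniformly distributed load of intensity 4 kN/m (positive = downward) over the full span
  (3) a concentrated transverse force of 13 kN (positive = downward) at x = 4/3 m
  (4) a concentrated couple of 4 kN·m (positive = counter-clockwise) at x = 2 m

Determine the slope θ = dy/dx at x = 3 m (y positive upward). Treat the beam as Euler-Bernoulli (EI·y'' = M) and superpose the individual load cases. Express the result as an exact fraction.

Load 1 — point force P=-10 kN at a=12/5 m (b=L-a=8/5):
  θ_1 = -Pa²/(2EI)  [x>a] = -(-10)·(12/5)²/(2·1000) = 18/625 rad
Load 2 — uniform load w=4 kN/m over full span:
  θ_2 = -wx(x²-3Lx+3L²)/(6EI) = -4·3·(3²-3·4·3+3·4²)/(6·1000) = -21/500 rad
Load 3 — point force P=13 kN at a=4/3 m (b=L-a=8/3):
  θ_3 = -Pa²/(2EI)  [x>a] = -13·(4/3)²/(2·1000) = -13/1125 rad
Load 4 — applied couple M₀=4 kN·m at a=2 m (b=L-a=2):
  θ_4 = M₀a/EI  [x>a] = 4·2/1000 = 1/125 rad
Superposition: θ = Σ θ_i = -377/22500 rad ≈ -0.016756 rad

θ(3) = -377/22500 rad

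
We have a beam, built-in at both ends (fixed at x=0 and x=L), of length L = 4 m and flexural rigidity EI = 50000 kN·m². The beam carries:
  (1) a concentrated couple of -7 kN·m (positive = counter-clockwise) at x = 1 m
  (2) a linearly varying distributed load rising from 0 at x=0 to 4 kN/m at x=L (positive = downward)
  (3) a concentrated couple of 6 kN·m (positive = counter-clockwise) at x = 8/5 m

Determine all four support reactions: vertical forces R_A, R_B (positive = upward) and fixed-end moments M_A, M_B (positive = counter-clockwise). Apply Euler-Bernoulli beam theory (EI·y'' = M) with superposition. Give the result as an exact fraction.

Load 1 — applied couple M₀=-7 kN·m at a=1 m (b=L-a=3):
  R_A = 6M₀ab/L³ = 6·(-7)·1·3/4³ = -63/32 kN
  M_A = M₀b(2a-b)/L² = (-7)·3·(2·1-3)/4² = 21/16 kN·m
  R_B = -6M₀ab/L³ = -6·(-7)·1·3/4³ = 63/32 kN
  M_B = M₀a(2b-a)/L² = (-7)·1·(2·3-1)/4² = -35/16 kN·m
Load 2 — triangular load w₀=4 kN/m (0→w₀ over full span):
  R_A = 3w₀L/20 = 3·4·4/20 = 12/5 kN
  M_A = w₀L²/30 = 4·4²/30 = 32/15 kN·m
  R_B = 7w₀L/20 = 7·4·4/20 = 28/5 kN
  M_B = -w₀L²/20 = -4·4²/20 = -16/5 kN·m
Load 3 — applied couple M₀=6 kN·m at a=8/5 m (b=L-a=12/5):
  R_A = 6M₀ab/L³ = 6·6·(8/5)·(12/5)/4³ = 54/25 kN
  M_A = M₀b(2a-b)/L² = 6·(12/5)·(2·(8/5)-(12/5))/4² = 18/25 kN·m
  R_B = -6M₀ab/L³ = -6·6·(8/5)·(12/5)/4³ = -54/25 kN
  M_B = M₀a(2b-a)/L² = 6·(8/5)·(2·(12/5)-(8/5))/4² = 48/25 kN·m
Superposition: R_A = 2073/800 kN, M_A = 4999/1200 kN·m, R_B = 4327/800 kN, M_B = -1387/400 kN·m

R_A = 2073/800 kN, M_A = 4999/1200 kN·m, R_B = 4327/800 kN, M_B = -1387/400 kN·m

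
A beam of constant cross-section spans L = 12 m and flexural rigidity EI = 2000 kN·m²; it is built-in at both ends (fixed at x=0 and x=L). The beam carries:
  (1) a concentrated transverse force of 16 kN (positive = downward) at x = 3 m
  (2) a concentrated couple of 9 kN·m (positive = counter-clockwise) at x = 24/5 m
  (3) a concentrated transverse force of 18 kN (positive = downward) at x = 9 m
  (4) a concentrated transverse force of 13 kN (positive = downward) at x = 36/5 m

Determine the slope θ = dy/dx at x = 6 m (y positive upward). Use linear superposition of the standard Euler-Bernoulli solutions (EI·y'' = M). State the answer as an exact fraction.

Load 1 — point force P=16 kN at a=3 m (b=L-a=9):
  θ_1 = Pa²(L-x)(2bL-(3b+a)(L-x))/(2L³EI)  [x>a] = 16·3²·(12-6)·(2·9·12-(3·9+3)·(12-6))/(2·12³·2000) = 9/2000 rad
Load 2 — applied couple M₀=9 kN·m at a=24/5 m (b=L-a=36/5):
  θ_2 = (R_Ax²/2 - M_Ax - M₀(x-a))/EI  [x>a] with R_A=27/25, M_A=27/25 = ((27/25)·6²/2 - (27/25)·6 - 9·(6-(24/5)))/2000 = 27/25000 rad
Load 3 — point force P=18 kN at a=9 m (b=L-a=3):
  θ_3 = -Pb²x(2aL-(3a+b)x)/(2L³EI)  [x≤a] = -18·3²·6·(2·9·12-(3·9+3)·6)/(2·12³·2000) = -81/16000 rad
Load 4 — point force P=13 kN at a=36/5 m (b=L-a=24/5):
  θ_4 = -Pb²x(2aL-(3a+b)x)/(2L³EI)  [x≤a] = -13·(24/5)²·6·(2·(36/5)·12-(3·(36/5)+(24/5))·6)/(2·12³·2000) = -117/31250 rad
Superposition: θ = Σ θ_i = -6453/2000000 rad ≈ -0.003227 rad

θ(6) = -6453/2000000 rad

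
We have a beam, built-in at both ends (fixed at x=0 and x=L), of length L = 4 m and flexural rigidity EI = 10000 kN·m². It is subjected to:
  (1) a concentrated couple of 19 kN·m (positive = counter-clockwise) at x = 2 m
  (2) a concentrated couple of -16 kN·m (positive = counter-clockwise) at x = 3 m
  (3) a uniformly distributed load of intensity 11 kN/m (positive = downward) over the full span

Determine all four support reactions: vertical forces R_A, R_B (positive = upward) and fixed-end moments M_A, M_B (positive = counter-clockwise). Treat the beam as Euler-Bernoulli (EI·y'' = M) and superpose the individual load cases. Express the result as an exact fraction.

R_A = 197/8 kN, M_A = 173/12 kN·m, R_B = 155/8 kN, M_B = -83/12 kN·m

Load 1 — applied couple M₀=19 kN·m at a=2 m (b=L-a=2):
  R_A = 6M₀ab/L³ = 6·19·2·2/4³ = 57/8 kN
  M_A = M₀b(2a-b)/L² = 19·2·(2·2-2)/4² = 19/4 kN·m
  R_B = -6M₀ab/L³ = -6·19·2·2/4³ = -57/8 kN
  M_B = M₀a(2b-a)/L² = 19·2·(2·2-2)/4² = 19/4 kN·m
Load 2 — applied couple M₀=-16 kN·m at a=3 m (b=L-a=1):
  R_A = 6M₀ab/L³ = 6·(-16)·3·1/4³ = -9/2 kN
  M_A = M₀b(2a-b)/L² = (-16)·1·(2·3-1)/4² = -5 kN·m
  R_B = -6M₀ab/L³ = -6·(-16)·3·1/4³ = 9/2 kN
  M_B = M₀a(2b-a)/L² = (-16)·3·(2·1-3)/4² = 3 kN·m
Load 3 — uniform load w=11 kN/m over full span:
  R_A = wL/2 = 11·4/2 = 22 kN
  M_A = wL²/12 = 11·4²/12 = 44/3 kN·m
  R_B = wL/2 = 11·4/2 = 22 kN
  M_B = -wL²/12 = -11·4²/12 = -44/3 kN·m
Superposition: R_A = 197/8 kN, M_A = 173/12 kN·m, R_B = 155/8 kN, M_B = -83/12 kN·m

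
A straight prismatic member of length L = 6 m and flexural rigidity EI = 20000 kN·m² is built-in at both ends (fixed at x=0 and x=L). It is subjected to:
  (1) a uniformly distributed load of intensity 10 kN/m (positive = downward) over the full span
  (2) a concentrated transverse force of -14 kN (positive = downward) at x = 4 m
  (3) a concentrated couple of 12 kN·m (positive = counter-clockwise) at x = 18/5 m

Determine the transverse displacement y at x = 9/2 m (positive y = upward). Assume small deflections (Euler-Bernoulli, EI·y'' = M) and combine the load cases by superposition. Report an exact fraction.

Load 1 — uniform load w=10 kN/m over full span:
  y_1 = -wx²(L-x)²/(24EI) = -10·(9/2)²·(6-(9/2))²/(24·20000) = -243/256000 m
Load 2 — point force P=-14 kN at a=4 m (b=L-a=2):
  y_2 = -Pa²(L-x)²(3bL-(3b+a)(L-x))/(6L³EI)  [x>a] = -(-14)·4²·(6-(9/2))²·(3·2·6-(3·2+4)·(6-(9/2)))/(6·6³·20000) = 49/120000 m
Load 3 — applied couple M₀=12 kN·m at a=18/5 m (b=L-a=12/5):
  y_3 = (R_Ax³/6 - M_Ax²/2 - M₀(x-a)²/2)/EI  [x>a] with R_A=72/25, M_A=96/25 = ((72/25)·(9/2)³/6 - (96/25)·(9/2)²/2 - 12·((9/2)-(18/5))²/2)/20000 = 0 m
Superposition: y = Σ y_i = -2077/3840000 m ≈ -0.000541 m

y(9/2) = -2077/3840000 m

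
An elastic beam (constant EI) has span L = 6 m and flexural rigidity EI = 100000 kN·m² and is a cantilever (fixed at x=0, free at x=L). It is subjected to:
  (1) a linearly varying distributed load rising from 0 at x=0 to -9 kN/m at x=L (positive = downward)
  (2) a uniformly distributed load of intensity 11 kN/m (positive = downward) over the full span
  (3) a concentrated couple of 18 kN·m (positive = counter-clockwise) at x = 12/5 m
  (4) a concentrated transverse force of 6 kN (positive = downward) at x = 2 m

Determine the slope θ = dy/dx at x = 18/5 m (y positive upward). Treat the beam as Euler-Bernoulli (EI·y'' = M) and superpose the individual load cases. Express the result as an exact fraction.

θ(18/5) = -71949/62500000 rad

Load 1 — triangular load w₀=-9 kN/m (0→w₀ over full span):
  θ_1 = (w₀Lx²/4-w₀L²x/3-w₀x⁴/(24L))/EI = ((-9)·6·(18/5)²/4-(-9)·6²·(18/5)/3-(-9)·(18/5)⁴/(24·6))/100000 = 140211/62500000 rad
Load 2 — uniform load w=11 kN/m over full span:
  θ_2 = -wx(x²-3Lx+3L²)/(6EI) = -11·(18/5)·((18/5)²-3·6·(18/5)+3·6²)/(6·100000) = -11583/3125000 rad
Load 3 — applied couple M₀=18 kN·m at a=12/5 m (b=L-a=18/5):
  θ_3 = M₀a/EI  [x>a] = 18·(12/5)/100000 = 27/62500 rad
Load 4 — point force P=6 kN at a=2 m (b=L-a=4):
  θ_4 = -Pa²/(2EI)  [x>a] = -6·2²/(2·100000) = -3/25000 rad
Superposition: θ = Σ θ_i = -71949/62500000 rad ≈ -0.001151 rad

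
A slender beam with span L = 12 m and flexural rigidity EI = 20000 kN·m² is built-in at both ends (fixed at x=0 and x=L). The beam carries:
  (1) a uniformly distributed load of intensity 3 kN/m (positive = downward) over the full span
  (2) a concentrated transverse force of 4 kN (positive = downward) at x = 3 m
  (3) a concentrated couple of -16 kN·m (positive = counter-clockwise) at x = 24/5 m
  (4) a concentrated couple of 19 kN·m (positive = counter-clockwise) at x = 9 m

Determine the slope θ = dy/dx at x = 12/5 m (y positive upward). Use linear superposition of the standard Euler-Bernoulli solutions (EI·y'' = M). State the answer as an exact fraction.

θ(12/5) = -18123/6250000 rad

Load 1 — uniform load w=3 kN/m over full span:
  θ_1 = -wx(L-x)(L-2x)/(12EI) = -3·(12/5)·(12-(12/5))·(12-2·(12/5))/(12·20000) = -162/78125 rad
Load 2 — point force P=4 kN at a=3 m (b=L-a=9):
  θ_2 = -Pb²x(2aL-(3a+b)x)/(2L³EI)  [x≤a] = -4·9²·(12/5)·(2·3·12-(3·3+9)·(12/5))/(2·12³·20000) = -81/250000 rad
Load 3 — applied couple M₀=-16 kN·m at a=24/5 m (b=L-a=36/5):
  θ_3 = (R_Ax²/2 - M_Ax)/EI  [x≤a] with R_A=-48/25, M_A=-48/25 = ((-48/25)·(12/5)²/2 - (-48/25)·(12/5))/20000 = -18/390625 rad
Load 4 — applied couple M₀=19 kN·m at a=9 m (b=L-a=3):
  θ_4 = (R_Ax²/2 - M_Ax)/EI  [x≤a] with R_A=57/32, M_A=95/16 = ((57/32)·(12/5)²/2 - (95/16)·(12/5))/20000 = -57/125000 rad
Superposition: θ = Σ θ_i = -18123/6250000 rad ≈ -0.002900 rad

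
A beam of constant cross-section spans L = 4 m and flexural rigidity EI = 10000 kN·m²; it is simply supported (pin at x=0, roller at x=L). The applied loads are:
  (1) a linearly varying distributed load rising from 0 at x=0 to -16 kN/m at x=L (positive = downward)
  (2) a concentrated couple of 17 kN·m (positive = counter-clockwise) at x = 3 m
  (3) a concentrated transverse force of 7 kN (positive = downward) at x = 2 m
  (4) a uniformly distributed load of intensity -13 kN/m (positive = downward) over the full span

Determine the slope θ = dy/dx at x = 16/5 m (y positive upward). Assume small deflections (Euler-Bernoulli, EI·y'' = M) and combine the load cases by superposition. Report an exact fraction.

θ(16/5) = -1334263/450000000 rad

Load 1 — triangular load w₀=-16 kN/m (0→w₀ over full span):
  θ_1 = -w₀(7L⁴-30L²x²+15x⁴)/(360LEI) = -(-16)·(7·4⁴-30·4²·(16/5)²+15·(16/5)⁴)/(360·4·10000) = -6056/3515625 rad
Load 2 — applied couple M₀=17 kN·m at a=3 m (b=L-a=1):
  θ_2 = (M₀x²/(2L)-M₀(x-a)+C₁)/EI  [x>a] with C₁=M₀(3b²-L²)/(6L)=-221/24 = (17·(16/5)²/(2·4)-17·((16/5)-3)+(-221/24))/10000 = 5491/6000000 rad
Load 3 — point force P=7 kN at a=2 m (b=L-a=2):
  θ_3 = -Pa(2L²-6Lx+3x²+a²)/(6LEI)  [x>a] = -7·2·(2·4²-6·4·(16/5)+3·(16/5)²+2²)/(6·4·10000) = 147/250000 rad
Load 4 — uniform load w=-13 kN/m over full span:
  θ_4 = -w(L³-6Lx²+4x³)/(24EI) = -(-13)·(4³-6·4·(16/5)²+4·(16/5)³)/(24·10000) = -429/156250 rad
Superposition: θ = Σ θ_i = -1334263/450000000 rad ≈ -0.002965 rad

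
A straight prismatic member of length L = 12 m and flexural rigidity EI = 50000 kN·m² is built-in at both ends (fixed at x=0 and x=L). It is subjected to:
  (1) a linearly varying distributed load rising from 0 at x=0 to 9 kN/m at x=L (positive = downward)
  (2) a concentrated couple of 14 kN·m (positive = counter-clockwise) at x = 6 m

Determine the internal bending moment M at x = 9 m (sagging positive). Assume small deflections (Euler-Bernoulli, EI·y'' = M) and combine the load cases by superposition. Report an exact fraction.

M(9) = 389/40 kN·m

Load 1 — triangular load w₀=9 kN/m (0→w₀ over full span):
  M_1 = 3w₀Lx/20 - w₀L²/30 - w₀x³/(6L) = 3·9·12·9/20 - 9·12²/30 - 9·9³/(6·12) = 459/40 kN·m
Load 2 — applied couple M₀=14 kN·m at a=6 m (b=L-a=6):
  M_2 = R_Ax - M_A - M₀  [x>a] with R_A=7/4, M_A=7/2 = (7/4)·9 - (7/2) - 14 = -7/4 kN·m
Superposition: M = Σ M_i = 389/40 kN·m ≈ 9.725000 kN·m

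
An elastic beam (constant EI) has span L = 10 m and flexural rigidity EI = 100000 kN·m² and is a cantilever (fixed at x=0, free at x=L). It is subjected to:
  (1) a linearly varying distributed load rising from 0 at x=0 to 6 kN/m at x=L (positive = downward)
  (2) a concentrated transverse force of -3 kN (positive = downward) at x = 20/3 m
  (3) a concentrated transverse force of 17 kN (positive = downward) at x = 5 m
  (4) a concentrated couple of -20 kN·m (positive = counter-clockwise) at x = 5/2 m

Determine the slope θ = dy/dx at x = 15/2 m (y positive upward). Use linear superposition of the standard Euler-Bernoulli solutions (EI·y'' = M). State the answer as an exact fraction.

θ(15/2) = -14303/1536000 rad

Load 1 — triangular load w₀=6 kN/m (0→w₀ over full span):
  θ_1 = (w₀Lx²/4-w₀L²x/3-w₀x⁴/(24L))/EI = (6·10·(15/2)²/4-6·10²·(15/2)/3-6·(15/2)⁴/(24·10))/100000 = -753/102400 rad
Load 2 — point force P=-3 kN at a=20/3 m (b=L-a=10/3):
  θ_2 = -Pa²/(2EI)  [x>a] = -(-3)·(20/3)²/(2·100000) = 1/1500 rad
Load 3 — point force P=17 kN at a=5 m (b=L-a=5):
  θ_3 = -Pa²/(2EI)  [x>a] = -17·5²/(2·100000) = -17/8000 rad
Load 4 — applied couple M₀=-20 kN·m at a=5/2 m (b=L-a=15/2):
  θ_4 = M₀a/EI  [x>a] = (-20)·(5/2)/100000 = -1/2000 rad
Superposition: θ = Σ θ_i = -14303/1536000 rad ≈ -0.009312 rad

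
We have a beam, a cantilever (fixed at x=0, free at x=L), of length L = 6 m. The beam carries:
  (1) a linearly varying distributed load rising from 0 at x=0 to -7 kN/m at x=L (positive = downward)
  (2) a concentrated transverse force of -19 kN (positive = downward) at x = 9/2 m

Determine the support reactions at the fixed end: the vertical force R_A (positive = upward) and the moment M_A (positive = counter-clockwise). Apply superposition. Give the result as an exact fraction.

Load 1 — triangular load w₀=-7 kN/m (0→w₀ over full span):
  R_A = w₀L/2 = (-7)·6/2 = -21 kN
  M_A = w₀L²/3 = (-7)·6²/3 = -84 kN·m
Load 2 — point force P=-19 kN at a=9/2 m (b=L-a=3/2):
  R_A = P = (-19) = -19 kN
  M_A = Pa = (-19)·(9/2) = -171/2 kN·m
Superposition: R_A = -40 kN, M_A = -339/2 kN·m

R_A = -40 kN, M_A = -339/2 kN·m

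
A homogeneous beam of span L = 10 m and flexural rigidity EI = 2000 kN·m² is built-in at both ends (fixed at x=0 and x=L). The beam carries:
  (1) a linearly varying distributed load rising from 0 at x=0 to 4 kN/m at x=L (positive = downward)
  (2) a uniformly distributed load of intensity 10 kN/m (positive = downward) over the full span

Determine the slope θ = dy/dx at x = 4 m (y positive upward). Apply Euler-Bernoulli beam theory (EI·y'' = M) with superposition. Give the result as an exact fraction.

Load 1 — triangular load w₀=4 kN/m (0→w₀ over full span):
  θ_1 = -w₀(2x(L-x)(L-2x)(x+2L)+x²(L-x)²)/(120LEI) = -4·(2·4·(10-4)·(10-2·4)·(4+2·10)+4²·(10-4)²)/(120·10·2000) = -3/625 rad
Load 2 — uniform load w=10 kN/m over full span:
  θ_2 = -wx(L-x)(L-2x)/(12EI) = -10·4·(10-4)·(10-2·4)/(12·2000) = -1/50 rad
Superposition: θ = Σ θ_i = -31/1250 rad ≈ -0.024800 rad

θ(4) = -31/1250 rad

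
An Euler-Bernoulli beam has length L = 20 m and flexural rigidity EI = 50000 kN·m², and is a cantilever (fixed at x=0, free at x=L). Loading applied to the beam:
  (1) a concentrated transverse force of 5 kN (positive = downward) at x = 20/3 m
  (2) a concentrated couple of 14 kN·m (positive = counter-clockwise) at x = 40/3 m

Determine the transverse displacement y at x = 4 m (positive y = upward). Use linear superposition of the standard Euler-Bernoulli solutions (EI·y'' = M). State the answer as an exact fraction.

Load 1 — point force P=5 kN at a=20/3 m (b=L-a=40/3):
  y_1 = -Px²(3a-x)/(6EI)  [x≤a] = -5·4²·(3·(20/3)-4)/(6·50000) = -8/1875 m
Load 2 — applied couple M₀=14 kN·m at a=40/3 m (b=L-a=20/3):
  y_2 = M₀x²/(2EI)  [x≤a] = 14·4²/(2·50000) = 7/3125 m
Superposition: y = Σ y_i = -19/9375 m ≈ -0.002027 m

y(4) = -19/9375 m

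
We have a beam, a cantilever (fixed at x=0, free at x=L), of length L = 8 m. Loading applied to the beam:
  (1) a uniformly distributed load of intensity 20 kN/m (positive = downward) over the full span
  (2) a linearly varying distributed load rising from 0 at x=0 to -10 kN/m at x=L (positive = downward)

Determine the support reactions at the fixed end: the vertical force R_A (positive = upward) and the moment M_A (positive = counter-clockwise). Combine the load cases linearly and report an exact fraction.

Load 1 — uniform load w=20 kN/m over full span:
  R_A = wL = 20·8 = 160 kN
  M_A = wL²/2 = 20·8²/2 = 640 kN·m
Load 2 — triangular load w₀=-10 kN/m (0→w₀ over full span):
  R_A = w₀L/2 = (-10)·8/2 = -40 kN
  M_A = w₀L²/3 = (-10)·8²/3 = -640/3 kN·m
Superposition: R_A = 120 kN, M_A = 1280/3 kN·m

R_A = 120 kN, M_A = 1280/3 kN·m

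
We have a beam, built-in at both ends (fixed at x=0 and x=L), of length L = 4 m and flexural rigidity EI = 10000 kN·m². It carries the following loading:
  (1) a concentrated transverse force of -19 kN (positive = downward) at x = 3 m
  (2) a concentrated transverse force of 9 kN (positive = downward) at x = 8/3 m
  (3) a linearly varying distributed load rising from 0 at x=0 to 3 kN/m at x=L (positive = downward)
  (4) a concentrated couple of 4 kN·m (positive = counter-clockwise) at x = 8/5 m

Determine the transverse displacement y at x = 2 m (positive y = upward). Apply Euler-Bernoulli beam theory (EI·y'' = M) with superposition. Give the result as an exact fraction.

y(2) = 263/4500000 m

Load 1 — point force P=-19 kN at a=3 m (b=L-a=1):
  y_1 = -Pb²x²(3aL-(3a+b)x)/(6L³EI)  [x≤a] = -(-19)·1²·2²·(3·3·4-(3·3+1)·2)/(6·4³·10000) = 19/60000 m
Load 2 — point force P=9 kN at a=8/3 m (b=L-a=4/3):
  y_2 = -Pb²x²(3aL-(3a+b)x)/(6L³EI)  [x≤a] = -9·(4/3)²·2²·(3·(8/3)·4-(3·(8/3)+(4/3))·2)/(6·4³·10000) = -1/4500 m
Load 3 — triangular load w₀=3 kN/m (0→w₀ over full span):
  y_3 = -w₀x²(L-x)²(x+2L)/(120LEI) = -3·2²·(4-2)²·(2+2·4)/(120·4·10000) = -1/10000 m
Load 4 — applied couple M₀=4 kN·m at a=8/5 m (b=L-a=12/5):
  y_4 = (R_Ax³/6 - M_Ax²/2 - M₀(x-a)²/2)/EI  [x>a] with R_A=36/25, M_A=12/25 = ((36/25)·2³/6 - (12/25)·2²/2 - 4·(2-(8/5))²/2)/10000 = 1/15625 m
Superposition: y = Σ y_i = 263/4500000 m ≈ 0.000058 m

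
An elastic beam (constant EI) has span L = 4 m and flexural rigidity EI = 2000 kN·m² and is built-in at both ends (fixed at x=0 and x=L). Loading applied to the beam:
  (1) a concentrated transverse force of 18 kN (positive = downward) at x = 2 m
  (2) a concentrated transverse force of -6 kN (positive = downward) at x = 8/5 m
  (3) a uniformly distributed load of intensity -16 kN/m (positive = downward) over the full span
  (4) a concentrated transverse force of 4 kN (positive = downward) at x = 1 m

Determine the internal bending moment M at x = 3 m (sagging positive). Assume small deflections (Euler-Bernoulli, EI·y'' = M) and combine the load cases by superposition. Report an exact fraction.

M(3) = -7799/3000 kN·m

Load 1 — point force P=18 kN at a=2 m (b=L-a=2):
  M_1 = Pa²(a+3b)(L-x)/L³ - Pa²b/L²  [x>a] = 18·2²·(2+3·2)·(4-3)/4³ - 18·2²·2/4² = 0 kN·m
Load 2 — point force P=-6 kN at a=8/5 m (b=L-a=12/5):
  M_2 = Pa²(a+3b)(L-x)/L³ - Pa²b/L²  [x>a] = (-6)·(8/5)²·((8/5)+3·(12/5))·(4-3)/4³ - (-6)·(8/5)²·(12/5)/4² = 24/125 kN·m
Load 3 — uniform load w=-16 kN/m over full span:
  M_3 = wLx/2 - wL²/12 - wx²/2 = (-16)·4·3/2 - (-16)·4²/12 - (-16)·3²/2 = -8/3 kN·m
Load 4 — point force P=4 kN at a=1 m (b=L-a=3):
  M_4 = Pa²(a+3b)(L-x)/L³ - Pa²b/L²  [x>a] = 4·1²·(1+3·3)·(4-3)/4³ - 4·1²·3/4² = -1/8 kN·m
Superposition: M = Σ M_i = -7799/3000 kN·m ≈ -2.599667 kN·m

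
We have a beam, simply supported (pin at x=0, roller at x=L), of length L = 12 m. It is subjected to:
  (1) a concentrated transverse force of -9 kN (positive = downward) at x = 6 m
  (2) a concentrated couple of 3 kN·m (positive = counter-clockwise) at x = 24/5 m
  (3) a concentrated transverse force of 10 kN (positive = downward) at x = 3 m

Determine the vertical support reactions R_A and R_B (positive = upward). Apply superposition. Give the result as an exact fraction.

Load 1 — point force P=-9 kN at a=6 m (b=L-a=6):
  R_A = Pb/L = (-9)·6/12 = -9/2 kN
  R_B = Pa/L = (-9)·6/12 = -9/2 kN
Load 2 — applied couple M₀=3 kN·m at a=24/5 m (b=L-a=36/5):
  R_A = M₀/L = 3/12 = 1/4 kN
  R_B = -M₀/L = -3/12 = -1/4 kN
Load 3 — point force P=10 kN at a=3 m (b=L-a=9):
  R_A = Pb/L = 10·9/12 = 15/2 kN
  R_B = Pa/L = 10·3/12 = 5/2 kN
Superposition: R_A = 13/4 kN, R_B = -9/4 kN

R_A = 13/4 kN, R_B = -9/4 kN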